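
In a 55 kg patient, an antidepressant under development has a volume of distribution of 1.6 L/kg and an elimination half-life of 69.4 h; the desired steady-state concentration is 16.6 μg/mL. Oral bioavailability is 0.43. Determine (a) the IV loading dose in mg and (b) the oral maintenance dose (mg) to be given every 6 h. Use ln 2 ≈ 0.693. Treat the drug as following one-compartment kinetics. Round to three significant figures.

Vd = 1.6 L/kg × 55 kg = 88.00 L
LD = Vd × C = 88.00 × 16.6 = 1461 mg
CL = 0.693 × Vd / t½ = 0.693 × 88.00 / 69.4 = 0.8787 L/h
D = CL × Css × τ / F = 0.8787 × 16.6 × 6 / 0.43 = 203.5 mg

(a) 1460 mg; (b) 204 mg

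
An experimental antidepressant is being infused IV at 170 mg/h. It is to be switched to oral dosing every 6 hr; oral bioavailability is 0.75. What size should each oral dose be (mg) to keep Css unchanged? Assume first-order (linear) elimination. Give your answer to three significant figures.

To maintain the same Css, the systemic dosing rate must be unchanged: F·D/τ = infusion rate.
D = rate × τ / F = 170 × 6 / 0.75 = 1360 mg

1360 mg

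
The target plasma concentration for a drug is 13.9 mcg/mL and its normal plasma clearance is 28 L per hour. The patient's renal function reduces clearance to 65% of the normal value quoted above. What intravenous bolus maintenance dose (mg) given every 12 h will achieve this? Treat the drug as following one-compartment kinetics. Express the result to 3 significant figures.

3040 mg

Patient clearance = 0.65 × 28.00 = 18.20 L/h
D = CL × Css × τ = 18.20 × 13.9 × 12 = 3036 mg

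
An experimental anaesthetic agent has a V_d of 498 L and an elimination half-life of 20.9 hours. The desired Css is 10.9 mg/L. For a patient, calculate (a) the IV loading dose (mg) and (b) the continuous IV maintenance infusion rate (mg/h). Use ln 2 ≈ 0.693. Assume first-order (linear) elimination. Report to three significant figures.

(a) 5430 mg; (b) 180 mg/h

LD = Vd × C = 498.0 × 10.9 = 5428 mg
CL = 0.693 × Vd / t½ = 0.693 × 498.0 / 20.9 = 16.51 L/h
Infusion rate = CL × Css = 16.51 × 10.9 = 180.0 mg/h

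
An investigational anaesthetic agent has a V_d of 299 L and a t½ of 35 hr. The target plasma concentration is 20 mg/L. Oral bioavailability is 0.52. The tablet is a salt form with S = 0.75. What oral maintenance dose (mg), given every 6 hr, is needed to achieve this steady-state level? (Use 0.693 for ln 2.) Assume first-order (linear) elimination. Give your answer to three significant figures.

1820 mg

k = 0.693/35 = 0.01980 h⁻¹, so CL = k·Vd = 0.01980 × 299.0 = 5.920 L/h
D = CL × Css × τ / F / S = 5.920 × 20 × 6 / 0.52 / 0.75 = 1822 mg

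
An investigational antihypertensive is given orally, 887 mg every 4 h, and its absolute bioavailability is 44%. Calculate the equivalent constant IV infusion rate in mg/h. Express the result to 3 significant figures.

Equivalent systemic input: infusion rate = F·D/τ.
Rate = 0.44 × 887 / 4 = 97.57 mg/h

97.6 mg/h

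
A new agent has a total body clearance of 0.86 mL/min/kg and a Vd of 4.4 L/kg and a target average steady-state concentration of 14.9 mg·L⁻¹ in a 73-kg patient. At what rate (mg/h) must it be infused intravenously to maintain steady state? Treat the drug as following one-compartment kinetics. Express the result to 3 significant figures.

56.1 mg/h

CL = 0.86 mL/min/kg × 73 kg = 62.78 mL/min = 62.78 × 60/1000 = 3.767 L/h
Infusion rate = CL · Css = 3.767 L/h × 14.9 mg/L = 56.13 mg/h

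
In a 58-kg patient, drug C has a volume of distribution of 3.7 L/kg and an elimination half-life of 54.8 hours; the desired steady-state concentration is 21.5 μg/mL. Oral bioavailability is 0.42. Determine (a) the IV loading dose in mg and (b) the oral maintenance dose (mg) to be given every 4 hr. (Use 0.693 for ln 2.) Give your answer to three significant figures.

Vd(total) = 58 kg × 3.7 L/kg = 214.6 L
LD = Vd × C = 214.6 × 21.5 = 4614 mg
CL = 0.693 × Vd / t½ = 0.693 × 214.6 / 54.8 = 2.714 L/h
D = CL × Css × τ / F = 2.714 × 21.5 × 4 / 0.42 = 555.7 mg

(a) 4610 mg; (b) 556 mg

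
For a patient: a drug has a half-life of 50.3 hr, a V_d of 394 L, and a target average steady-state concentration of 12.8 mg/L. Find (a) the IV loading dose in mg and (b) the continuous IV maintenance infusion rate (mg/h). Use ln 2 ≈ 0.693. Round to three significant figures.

(a) 5040 mg; (b) 69.5 mg/h

LD = Vd × C = 394.0 × 12.8 = 5043 mg
CL = 0.693 × Vd / t½ = 0.693 × 394.0 / 50.3 = 5.428 L/h
Infusion rate = CL × Css = 5.428 × 12.8 = 69.48 mg/h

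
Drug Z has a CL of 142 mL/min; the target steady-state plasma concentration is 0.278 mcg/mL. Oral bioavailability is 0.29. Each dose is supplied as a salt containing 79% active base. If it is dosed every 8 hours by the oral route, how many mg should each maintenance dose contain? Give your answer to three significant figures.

Convert clearance: 142 mL/min × 60 min/h ÷ 1000 mL/L = 8.520 L/h
D = CL × Css × τ / F / S = 8.520 × 0.278 × 8 / 0.29 / 0.79 = 82.71 mg

82.7 mg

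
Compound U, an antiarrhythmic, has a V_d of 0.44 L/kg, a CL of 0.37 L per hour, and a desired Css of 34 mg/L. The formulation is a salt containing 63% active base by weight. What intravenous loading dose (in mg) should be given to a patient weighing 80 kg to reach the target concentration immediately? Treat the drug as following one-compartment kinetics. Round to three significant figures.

1900 mg

Vd = 0.44 L/kg × 80 kg = 35.20 L
LD is governed by Vd — clearance does not enter the loading-dose calculation.
LD = Vd × C / S = 35.20 × 34.00 / 0.63 = 1900 mg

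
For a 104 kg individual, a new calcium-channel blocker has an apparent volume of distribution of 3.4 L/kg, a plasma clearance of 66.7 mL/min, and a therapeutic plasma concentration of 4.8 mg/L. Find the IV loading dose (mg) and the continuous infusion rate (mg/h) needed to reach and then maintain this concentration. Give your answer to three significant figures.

Total Vd = 3.4 × 104 = 353.6 L
Loading dose = Vd × C = 353.6 × 4.8 = 1697 mg
CL = 66.7 mL/min = 66.7 × 0.06 = 4.002 L/h
Maintenance: replace elimination → rate = CL × Css = 4.002 × 4.8 = 19.21 mg/h

(a) 1700 mg; (b) 19.2 mg/h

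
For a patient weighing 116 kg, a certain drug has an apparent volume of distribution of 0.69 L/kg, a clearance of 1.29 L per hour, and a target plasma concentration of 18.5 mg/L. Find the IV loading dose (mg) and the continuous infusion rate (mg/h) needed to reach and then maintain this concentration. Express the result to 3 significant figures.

(a) 1480 mg; (b) 23.9 mg/h

Vd(total) = 116 kg × 0.69 L/kg = 80.04 L
Loading: fill Vd to C_target → 80.04 L × 18.5 mg/L = 1481 mg
Maintenance infusion rate = CL × Css = 1.290 × 18.5 = 23.87 mg/h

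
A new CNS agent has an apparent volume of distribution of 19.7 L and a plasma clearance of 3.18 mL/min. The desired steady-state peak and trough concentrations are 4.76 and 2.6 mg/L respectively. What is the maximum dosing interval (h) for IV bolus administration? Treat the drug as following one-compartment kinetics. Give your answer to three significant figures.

Convert clearance: 3.18 mL/min × 60 min/h ÷ 1000 mL/L = 0.1908 L/h
k = CL / Vd = 0.1908 / 19.70 = 0.009685 h⁻¹
Between IV bolus doses, concentration decays as C = C₀·e^(−kτ), so C_peak/C_trough = e^(kτ).
τ_max = ln(C_peak/C_trough) / k = ln(4.76/2.6) / 0.009685 = 0.6047 / 0.009685 = 62.44 h

62.4 h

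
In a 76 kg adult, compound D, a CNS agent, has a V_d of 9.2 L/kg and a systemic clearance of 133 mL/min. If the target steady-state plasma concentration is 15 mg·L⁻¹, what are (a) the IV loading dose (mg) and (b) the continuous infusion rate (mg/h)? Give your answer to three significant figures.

(a) 10500 mg; (b) 120 mg/h

Total Vd = 9.2 × 76 = 699.2 L
Loading dose = Vd × C = 699.2 × 15 = 10490 mg
CL = 133 mL/min = 133 × 0.06 = 7.980 L/h
Maintenance infusion rate = CL × Css = 7.980 × 15 = 119.7 mg/h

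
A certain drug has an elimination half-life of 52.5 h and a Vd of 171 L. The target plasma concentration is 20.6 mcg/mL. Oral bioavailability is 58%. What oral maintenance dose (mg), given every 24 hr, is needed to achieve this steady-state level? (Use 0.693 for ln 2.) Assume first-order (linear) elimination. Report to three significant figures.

1920 mg

k = 0.693/52.5 = 0.01320 h⁻¹, so CL = k·Vd = 0.01320 × 171.0 = 2.257 L/h
D = CL × Css × τ / F = 2.257 × 20.6 × 24 / 0.58 = 1924 mg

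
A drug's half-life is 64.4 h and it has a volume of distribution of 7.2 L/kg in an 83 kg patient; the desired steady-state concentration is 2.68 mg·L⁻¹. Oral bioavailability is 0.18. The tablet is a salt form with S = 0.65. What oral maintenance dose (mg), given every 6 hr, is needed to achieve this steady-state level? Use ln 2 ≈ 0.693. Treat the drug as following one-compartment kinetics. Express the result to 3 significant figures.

884 mg

Vd = 7.2 L/kg × 83 kg = 597.6 L
CL = 0.693 × Vd / t½ = 0.693 × 597.6 / 64.4 = 6.431 L/h
D = CL × Css × τ / F / S = 6.431 × 2.68 × 6 / 0.18 / 0.65 = 883.9 mg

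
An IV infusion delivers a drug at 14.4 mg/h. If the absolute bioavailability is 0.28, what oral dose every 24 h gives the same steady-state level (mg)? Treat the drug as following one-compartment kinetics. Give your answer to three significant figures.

To maintain the same Css, the systemic dosing rate must be unchanged: F·D/τ = infusion rate.
D = rate × τ / F = 14.4 × 24 / 0.28 = 1234 mg

1230 mg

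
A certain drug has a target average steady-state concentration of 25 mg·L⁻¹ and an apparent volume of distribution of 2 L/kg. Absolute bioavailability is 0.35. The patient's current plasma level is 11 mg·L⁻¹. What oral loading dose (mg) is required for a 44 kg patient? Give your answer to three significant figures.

3520 mg

Total Vd = 2 × 44 = 88.00 L
The loading dose fills Vd to the target concentration.
Concentration deficit ΔC = 25 − 11 = 14.00 mg/L
LD = Vd × ΔC / F = 88.00 × 14.00 / 0.35 = 3520 mg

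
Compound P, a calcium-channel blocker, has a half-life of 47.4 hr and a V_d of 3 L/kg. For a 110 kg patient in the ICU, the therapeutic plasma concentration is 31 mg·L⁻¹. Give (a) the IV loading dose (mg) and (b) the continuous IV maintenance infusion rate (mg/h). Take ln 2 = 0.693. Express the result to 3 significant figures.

Total Vd = 3 × 110 = 330.0 L
LD = Vd × C = 330.0 × 31 = 10230 mg
CL = 0.693 × Vd / t½ = 0.693 × 330.0 / 47.4 = 4.825 L/h
Infusion rate = CL × Css = 4.825 × 31 = 149.6 mg/h

(a) 10200 mg; (b) 150 mg/h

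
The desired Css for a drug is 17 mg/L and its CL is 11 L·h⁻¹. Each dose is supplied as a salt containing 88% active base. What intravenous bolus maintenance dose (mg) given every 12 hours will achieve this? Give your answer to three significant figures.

2550 mg

At steady state, dose per interval replaces the amount cleared in that interval: S·D/τ = CL·Css.
D = CL × Css × τ / S = 11.00 × 17 × 12 / 0.88 = 2550 mg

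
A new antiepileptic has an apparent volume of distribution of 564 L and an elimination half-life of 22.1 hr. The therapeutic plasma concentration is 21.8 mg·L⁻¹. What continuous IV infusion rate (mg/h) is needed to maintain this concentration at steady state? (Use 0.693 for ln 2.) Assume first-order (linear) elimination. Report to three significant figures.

386 mg/h

CL = ln 2 · Vd / t½ = 0.693 × 564.0 / 22.1 = 17.69 L/h
Infusion rate = CL × Css = 17.69 × 21.8 = 385.6 mg/h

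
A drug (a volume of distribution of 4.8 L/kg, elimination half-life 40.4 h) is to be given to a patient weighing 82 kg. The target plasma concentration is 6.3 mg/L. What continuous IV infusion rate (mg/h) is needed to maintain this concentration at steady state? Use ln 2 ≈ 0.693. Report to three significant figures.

Vd(total) = 82 kg × 4.8 L/kg = 393.6 L
k = 0.693/40.4 = 0.01715 h⁻¹, so CL = k·Vd = 0.01715 × 393.6 = 6.750 L/h
Infusion rate = CL × Css = 6.750 × 6.3 = 42.53 mg/h

42.5 mg/h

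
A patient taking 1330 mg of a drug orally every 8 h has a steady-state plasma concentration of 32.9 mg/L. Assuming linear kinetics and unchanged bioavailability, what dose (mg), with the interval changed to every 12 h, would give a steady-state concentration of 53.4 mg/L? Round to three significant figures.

For first-order elimination, Css ∝ F·D/(CL·τ); F and CL are unchanged, so Css ∝ D/τ.
D₂ = D₁ × (Css,target / Css,current) × (τ₂/τ₁) = 1330 × (53.4/32.9) × (12/8) = 3238 mg

3240 mg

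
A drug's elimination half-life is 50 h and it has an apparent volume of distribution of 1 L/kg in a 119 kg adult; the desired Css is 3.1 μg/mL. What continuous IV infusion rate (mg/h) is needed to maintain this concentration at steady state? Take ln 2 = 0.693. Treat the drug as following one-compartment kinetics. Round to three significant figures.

5.11 mg/h

Vd(total) = 119 kg × 1 L/kg = 119.0 L
CL = 0.693 × Vd / t½ = 0.693 × 119.0 / 50 = 1.649 L/h
Infusion rate = CL × Css = 1.649 × 3.1 = 5.112 mg/h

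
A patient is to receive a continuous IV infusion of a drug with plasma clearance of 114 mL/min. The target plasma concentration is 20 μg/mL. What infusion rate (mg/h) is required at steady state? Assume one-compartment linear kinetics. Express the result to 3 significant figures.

Convert clearance: 114 mL/min × 60 min/h ÷ 1000 mL/L = 6.840 L/h
At steady state, infusion rate equals elimination rate: rate in = CL × Css.
R₀ = 6.840 × 20 = 136.8 mg/h

137 mg/h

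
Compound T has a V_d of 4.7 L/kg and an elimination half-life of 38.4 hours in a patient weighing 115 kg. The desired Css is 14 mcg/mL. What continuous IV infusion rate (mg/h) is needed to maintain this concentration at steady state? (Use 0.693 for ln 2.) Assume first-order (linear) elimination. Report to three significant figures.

137 mg/h

Vd(total) = 115 kg × 4.7 L/kg = 540.5 L
CL = 0.693 × Vd / t½ = 0.693 × 540.5 / 38.4 = 9.754 L/h
Infusion rate = CL × Css = 9.754 × 14 = 136.6 mg/h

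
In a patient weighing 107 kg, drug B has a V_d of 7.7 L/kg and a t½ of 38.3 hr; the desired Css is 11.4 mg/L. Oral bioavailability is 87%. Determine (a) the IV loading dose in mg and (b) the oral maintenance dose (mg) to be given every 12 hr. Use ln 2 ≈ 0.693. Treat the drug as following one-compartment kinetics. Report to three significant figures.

Vd = 7.7 L/kg × 107 kg = 823.9 L
LD = Vd × C = 823.9 × 11.4 = 9392 mg
CL = 0.693 × Vd / t½ = 0.693 × 823.9 / 38.3 = 14.91 L/h
D = CL × Css × τ / F = 14.91 × 11.4 × 12 / 0.87 = 2344 mg

(a) 9390 mg; (b) 2340 mg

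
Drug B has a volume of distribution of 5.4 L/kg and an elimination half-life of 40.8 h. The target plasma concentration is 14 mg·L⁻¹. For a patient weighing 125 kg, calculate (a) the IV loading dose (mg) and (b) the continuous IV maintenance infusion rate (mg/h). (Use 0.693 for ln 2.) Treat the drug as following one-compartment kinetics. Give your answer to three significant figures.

Vd = 5.4 L/kg × 125 kg = 675.0 L
LD = Vd × C = 675.0 × 14 = 9450 mg
CL = 0.693 × Vd / t½ = 0.693 × 675.0 / 40.8 = 11.47 L/h
Infusion rate = CL × Css = 11.47 × 14 = 160.6 mg/h

(a) 9450 mg; (b) 161 mg/h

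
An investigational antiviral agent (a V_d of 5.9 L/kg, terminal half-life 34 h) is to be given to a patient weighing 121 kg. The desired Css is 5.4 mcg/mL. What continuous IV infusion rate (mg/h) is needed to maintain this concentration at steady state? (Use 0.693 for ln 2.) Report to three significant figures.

Vd = 5.9 L/kg × 121 kg = 713.9 L
CL = ln 2 · Vd / t½ = 0.693 × 713.9 / 34 = 14.55 L/h
Infusion rate = CL × Css = 14.55 × 5.4 = 78.57 mg/h

78.6 mg/h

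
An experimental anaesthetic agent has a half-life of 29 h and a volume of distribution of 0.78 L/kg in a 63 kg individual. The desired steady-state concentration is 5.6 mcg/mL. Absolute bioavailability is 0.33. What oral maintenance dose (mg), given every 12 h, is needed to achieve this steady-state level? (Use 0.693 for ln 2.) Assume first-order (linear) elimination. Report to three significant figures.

239 mg

Vd = 0.78 L/kg × 63 kg = 49.14 L
CL = 0.693 × Vd / t½ = 0.693 × 49.14 / 29 = 1.174 L/h
D = CL × Css × τ / F = 1.174 × 5.6 × 12 / 0.33 = 239.1 mg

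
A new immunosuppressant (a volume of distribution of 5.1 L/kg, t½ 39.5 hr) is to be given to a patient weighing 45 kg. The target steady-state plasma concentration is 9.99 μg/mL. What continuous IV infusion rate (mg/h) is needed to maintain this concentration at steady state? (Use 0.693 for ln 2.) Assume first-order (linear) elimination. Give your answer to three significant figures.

Vd = 5.1 L/kg × 45 kg = 229.5 L
CL = 0.693 × Vd / t½ = 0.693 × 229.5 / 39.5 = 4.026 L/h
Infusion rate = CL × Css = 4.026 × 9.99 = 40.22 mg/h

40.2 mg/h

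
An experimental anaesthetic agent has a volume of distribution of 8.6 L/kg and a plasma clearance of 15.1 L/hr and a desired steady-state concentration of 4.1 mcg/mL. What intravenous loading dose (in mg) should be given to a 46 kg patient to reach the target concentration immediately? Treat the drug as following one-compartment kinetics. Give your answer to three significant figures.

Total Vd = 8.6 × 46 = 395.6 L
LD = Vd × C = 395.6 × 4.100 = 1622 mg

1620 mg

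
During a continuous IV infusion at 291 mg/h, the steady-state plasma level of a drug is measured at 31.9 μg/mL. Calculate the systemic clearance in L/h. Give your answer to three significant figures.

At steady state, infusion rate = CL × Css, so CL = rate / Css.
CL = 291 / 31.9 = 9.122 L/h

9.12 L/h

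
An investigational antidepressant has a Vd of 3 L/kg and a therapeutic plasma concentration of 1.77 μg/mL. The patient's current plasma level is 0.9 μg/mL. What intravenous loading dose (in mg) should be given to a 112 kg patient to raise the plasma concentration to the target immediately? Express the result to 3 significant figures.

292 mg

Vd(total) = 112 kg × 3 L/kg = 336.0 L
Concentration deficit ΔC = 1.77 − 0.9 = 0.8700 mg/L
LD = Vd × ΔC = 336.0 × 0.8700 = 292.3 mg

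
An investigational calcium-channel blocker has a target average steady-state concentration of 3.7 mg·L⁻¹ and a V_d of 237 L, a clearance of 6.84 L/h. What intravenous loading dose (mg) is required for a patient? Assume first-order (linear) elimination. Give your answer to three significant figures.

877 mg

The loading dose fills Vd to the target concentration.
LD = Vd × C = 237.0 × 3.700 = 876.9 mg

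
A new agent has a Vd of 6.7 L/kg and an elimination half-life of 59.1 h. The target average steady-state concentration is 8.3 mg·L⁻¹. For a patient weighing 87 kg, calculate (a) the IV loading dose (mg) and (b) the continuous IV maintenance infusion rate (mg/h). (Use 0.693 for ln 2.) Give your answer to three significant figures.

(a) 4840 mg; (b) 56.7 mg/h

Vd(total) = 87 kg × 6.7 L/kg = 582.9 L
LD = Vd × C = 582.9 × 8.3 = 4838 mg
CL = 0.693 × Vd / t½ = 0.693 × 582.9 / 59.1 = 6.835 L/h
Infusion rate = CL × Css = 6.835 × 8.3 = 56.73 mg/h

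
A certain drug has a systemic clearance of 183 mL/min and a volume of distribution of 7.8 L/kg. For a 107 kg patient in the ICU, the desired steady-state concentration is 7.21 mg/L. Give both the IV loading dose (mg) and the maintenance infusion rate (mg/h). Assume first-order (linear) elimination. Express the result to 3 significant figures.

(a) 6020 mg; (b) 79.2 mg/h

Vd(total) = 107 kg × 7.8 L/kg = 834.6 L
Loading dose = Vd × C = 834.6 × 7.21 = 6017 mg
CL = 183 mL/min × 60/1000 = 10.98 L/h
Infusion rate = 10.98 L/h × 7.21 mg/L = 79.17 mg/h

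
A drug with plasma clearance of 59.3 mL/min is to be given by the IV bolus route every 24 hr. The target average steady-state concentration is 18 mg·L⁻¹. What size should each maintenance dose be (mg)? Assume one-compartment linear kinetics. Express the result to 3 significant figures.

CL = 59.3 mL/min = 59.3 × 0.06 = 3.558 L/h
D = CL × Css × τ = 3.558 × 18 × 24 = 1537 mg

1540 mg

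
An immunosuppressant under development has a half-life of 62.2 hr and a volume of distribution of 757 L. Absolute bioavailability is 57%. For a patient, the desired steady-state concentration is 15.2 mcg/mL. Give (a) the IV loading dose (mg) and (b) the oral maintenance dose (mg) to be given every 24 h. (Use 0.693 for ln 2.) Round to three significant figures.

(a) 11500 mg; (b) 5400 mg

LD = Vd × C = 757.0 × 15.2 = 11510 mg
CL = 0.693 × Vd / t½ = 0.693 × 757.0 / 62.2 = 8.434 L/h
D = CL × Css × τ / F = 8.434 × 15.2 × 24 / 0.57 = 5398 mg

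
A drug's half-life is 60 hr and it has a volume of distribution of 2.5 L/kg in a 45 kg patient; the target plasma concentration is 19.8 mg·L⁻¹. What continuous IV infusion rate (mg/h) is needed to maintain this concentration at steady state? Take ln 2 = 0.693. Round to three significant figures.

25.7 mg/h

Vd = 2.5 L/kg × 45 kg = 112.5 L
k = 0.693/60 = 0.01155 h⁻¹, so CL = k·Vd = 0.01155 × 112.5 = 1.299 L/h
Infusion rate = CL × Css = 1.299 × 19.8 = 25.72 mg/h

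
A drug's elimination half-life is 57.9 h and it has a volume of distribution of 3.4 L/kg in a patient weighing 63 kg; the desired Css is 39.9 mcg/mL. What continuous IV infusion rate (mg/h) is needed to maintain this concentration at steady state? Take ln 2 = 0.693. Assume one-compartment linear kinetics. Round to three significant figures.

Total Vd = 3.4 × 63 = 214.2 L
CL = ln 2 · Vd / t½ = 0.693 × 214.2 / 57.9 = 2.564 L/h
Infusion rate = CL × Css = 2.564 × 39.9 = 102.3 mg/h

102 mg/h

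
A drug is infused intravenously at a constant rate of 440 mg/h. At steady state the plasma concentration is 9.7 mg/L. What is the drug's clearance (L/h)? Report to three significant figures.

45.4 L/h

At steady state, infusion rate = CL × Css, so CL = rate / Css.
CL = 440 / 9.7 = 45.36 L/h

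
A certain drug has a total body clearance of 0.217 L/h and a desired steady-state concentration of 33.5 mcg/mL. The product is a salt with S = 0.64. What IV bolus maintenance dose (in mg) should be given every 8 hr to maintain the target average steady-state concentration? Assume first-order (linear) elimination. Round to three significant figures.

At steady state, dose per interval replaces the amount cleared in that interval: S·D/τ = CL·Css.
D = CL × Css × τ / S = 0.2170 × 33.5 × 8 / 0.64 = 90.87 mg

90.9 mg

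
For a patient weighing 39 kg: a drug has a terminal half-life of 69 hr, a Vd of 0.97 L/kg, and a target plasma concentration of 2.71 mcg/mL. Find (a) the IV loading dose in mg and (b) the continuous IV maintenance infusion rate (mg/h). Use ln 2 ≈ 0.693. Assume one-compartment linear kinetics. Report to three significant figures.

(a) 103 mg; (b) 1.03 mg/h

Total Vd = 0.97 × 39 = 37.83 L
LD = Vd × C = 37.83 × 2.71 = 102.5 mg
CL = 0.693 × Vd / t½ = 0.693 × 37.83 / 69 = 0.3799 L/h
Infusion rate = CL × Css = 0.3799 × 2.71 = 1.030 mg/h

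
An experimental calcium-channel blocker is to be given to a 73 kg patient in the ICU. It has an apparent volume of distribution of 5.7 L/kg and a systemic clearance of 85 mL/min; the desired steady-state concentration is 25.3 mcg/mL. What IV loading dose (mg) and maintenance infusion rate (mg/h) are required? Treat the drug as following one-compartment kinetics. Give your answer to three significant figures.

Vd(total) = 73 kg × 5.7 L/kg = 416.1 L
LD = Vd · C_target = 416.1 × 25.3 = 10530 mg
CL = 85 mL/min = 85 × 0.06 = 5.100 L/h
Infusion rate = 5.100 L/h × 25.3 mg/L = 129.0 mg/h

(a) 10500 mg; (b) 129 mg/h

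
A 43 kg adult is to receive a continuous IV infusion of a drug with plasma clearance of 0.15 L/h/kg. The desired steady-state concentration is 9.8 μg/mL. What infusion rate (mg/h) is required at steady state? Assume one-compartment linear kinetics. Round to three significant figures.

CL = 0.15 L/h/kg × 43 kg = 6.450 L/h
At steady state, infusion rate equals elimination rate: rate in = CL × Css.
R₀ = 6.450 × 9.8 = 63.21 mg/h

63.2 mg/h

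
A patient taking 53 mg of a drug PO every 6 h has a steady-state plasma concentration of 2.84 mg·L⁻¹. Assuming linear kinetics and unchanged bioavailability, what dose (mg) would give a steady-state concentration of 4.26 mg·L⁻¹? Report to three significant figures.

With linear kinetics, Css is proportional to dose rate (D/τ) at fixed clearance.
D₂ = D₁ × (Css,target / Css,current) = 53 × 4.26/2.84 = 79.50 mg

79.5 mg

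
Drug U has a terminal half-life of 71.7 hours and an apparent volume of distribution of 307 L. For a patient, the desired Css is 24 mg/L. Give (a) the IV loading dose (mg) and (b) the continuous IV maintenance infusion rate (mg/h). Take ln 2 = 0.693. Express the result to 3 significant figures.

(a) 7370 mg; (b) 71.2 mg/h

LD = Vd × C = 307.0 × 24 = 7368 mg
CL = 0.693 × Vd / t½ = 0.693 × 307.0 / 71.7 = 2.967 L/h
Infusion rate = CL × Css = 2.967 × 24 = 71.21 mg/h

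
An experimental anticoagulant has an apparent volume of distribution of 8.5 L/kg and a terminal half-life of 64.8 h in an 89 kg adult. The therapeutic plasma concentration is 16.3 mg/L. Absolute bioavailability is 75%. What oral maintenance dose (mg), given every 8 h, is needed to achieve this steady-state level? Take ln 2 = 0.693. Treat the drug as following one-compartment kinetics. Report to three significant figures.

Vd(total) = 89 kg × 8.5 L/kg = 756.5 L
CL = 0.693 × Vd / t½ = 0.693 × 756.5 / 64.8 = 8.090 L/h
D = CL × Css × τ / F = 8.090 × 16.3 × 8 / 0.75 = 1407 mg

1410 mg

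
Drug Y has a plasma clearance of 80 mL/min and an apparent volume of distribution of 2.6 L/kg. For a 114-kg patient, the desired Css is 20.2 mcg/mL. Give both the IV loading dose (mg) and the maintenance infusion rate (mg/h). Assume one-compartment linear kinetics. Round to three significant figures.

Vd(total) = 114 kg × 2.6 L/kg = 296.4 L
Loading: fill Vd to C_target → 296.4 L × 20.2 mg/L = 5987 mg
CL = 80 mL/min × 60/1000 = 4.800 L/h
Maintenance infusion rate = CL × Css = 4.800 × 20.2 = 96.96 mg/h

(a) 5990 mg; (b) 97.0 mg/h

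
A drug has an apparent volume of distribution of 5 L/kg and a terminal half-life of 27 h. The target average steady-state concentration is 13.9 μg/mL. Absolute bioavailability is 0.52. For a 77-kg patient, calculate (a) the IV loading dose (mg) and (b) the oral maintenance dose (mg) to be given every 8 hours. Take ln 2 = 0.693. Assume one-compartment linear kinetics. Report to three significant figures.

(a) 5350 mg; (b) 2110 mg

Vd = 5 L/kg × 77 kg = 385.0 L
LD = Vd × C = 385.0 × 13.9 = 5352 mg
CL = 0.693 × Vd / t½ = 0.693 × 385.0 / 27 = 9.882 L/h
D = CL × Css × τ / F = 9.882 × 13.9 × 8 / 0.52 = 2113 mg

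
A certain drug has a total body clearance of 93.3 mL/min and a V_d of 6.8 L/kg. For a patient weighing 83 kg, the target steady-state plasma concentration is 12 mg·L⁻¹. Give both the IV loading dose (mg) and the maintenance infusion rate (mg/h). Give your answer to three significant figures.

(a) 6770 mg; (b) 67.2 mg/h

Total Vd = 6.8 × 83 = 564.4 L
Loading: fill Vd to C_target → 564.4 L × 12 mg/L = 6773 mg
CL = 93.3 mL/min × 60/1000 = 5.598 L/h
Maintenance: replace elimination → rate = CL × Css = 5.598 × 12 = 67.18 mg/h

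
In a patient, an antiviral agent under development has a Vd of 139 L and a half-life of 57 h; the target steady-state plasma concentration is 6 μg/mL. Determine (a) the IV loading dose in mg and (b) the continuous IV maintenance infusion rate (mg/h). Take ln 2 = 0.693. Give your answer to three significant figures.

LD = Vd × C = 139.0 × 6 = 834.0 mg
CL = 0.693 × Vd / t½ = 0.693 × 139.0 / 57 = 1.690 L/h
Infusion rate = CL × Css = 1.690 × 6 = 10.14 mg/h

(a) 834 mg; (b) 10.1 mg/h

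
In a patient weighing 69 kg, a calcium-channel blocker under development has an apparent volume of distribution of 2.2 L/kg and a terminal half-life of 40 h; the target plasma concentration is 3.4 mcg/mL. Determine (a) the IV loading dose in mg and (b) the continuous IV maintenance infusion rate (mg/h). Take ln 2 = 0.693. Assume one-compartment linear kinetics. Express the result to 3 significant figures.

(a) 516 mg; (b) 8.94 mg/h

Total Vd = 2.2 × 69 = 151.8 L
LD = Vd × C = 151.8 × 3.4 = 516.1 mg
CL = 0.693 × Vd / t½ = 0.693 × 151.8 / 40 = 2.630 L/h
Infusion rate = CL × Css = 2.630 × 3.4 = 8.942 mg/h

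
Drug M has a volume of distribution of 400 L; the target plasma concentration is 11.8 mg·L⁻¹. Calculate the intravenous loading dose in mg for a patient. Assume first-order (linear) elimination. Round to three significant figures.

4720 mg

LD = Vd × C = 400.0 × 11.80 = 4720 mg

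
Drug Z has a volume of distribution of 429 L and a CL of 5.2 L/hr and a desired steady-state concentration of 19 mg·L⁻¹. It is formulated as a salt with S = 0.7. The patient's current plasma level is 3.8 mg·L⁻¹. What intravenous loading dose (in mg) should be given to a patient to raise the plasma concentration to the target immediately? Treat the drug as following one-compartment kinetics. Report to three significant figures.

9320 mg

Concentration deficit ΔC = 19 − 3.8 = 15.20 mg/L
LD = Vd × ΔC / S = 429.0 × 15.20 / 0.7 = 9315 mg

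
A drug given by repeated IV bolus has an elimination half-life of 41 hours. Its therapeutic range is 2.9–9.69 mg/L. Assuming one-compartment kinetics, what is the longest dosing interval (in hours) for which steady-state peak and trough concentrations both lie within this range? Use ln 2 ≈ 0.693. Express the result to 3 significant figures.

k = 0.693 / t½ = 0.693 / 41 = 0.01690 h⁻¹
Between IV bolus doses, concentration decays as C = C₀·e^(−kτ), so C_peak/C_trough = e^(kτ).
τ_max = ln(C_peak/C_trough) / k = ln(9.69/2.9) / 0.01690 = 1.206 / 0.01690 = 71.36 h

71.4 h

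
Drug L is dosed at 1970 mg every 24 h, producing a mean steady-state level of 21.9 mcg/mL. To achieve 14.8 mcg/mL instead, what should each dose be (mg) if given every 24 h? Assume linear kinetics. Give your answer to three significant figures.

With linear kinetics, Css is proportional to dose rate (D/τ) at fixed clearance.
D₂ = D₁ × (Css,target / Css,current) = 1970 × 14.8/21.9 = 1331 mg

1330 mg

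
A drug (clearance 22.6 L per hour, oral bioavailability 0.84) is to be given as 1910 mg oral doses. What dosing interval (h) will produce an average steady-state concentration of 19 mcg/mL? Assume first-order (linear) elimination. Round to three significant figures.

F·D/τ = CL·Css → τ = F·D / (CL·Css).
τ = 0.84 × 1910 / (22.6 × 19) = 3.736 h

3.74 h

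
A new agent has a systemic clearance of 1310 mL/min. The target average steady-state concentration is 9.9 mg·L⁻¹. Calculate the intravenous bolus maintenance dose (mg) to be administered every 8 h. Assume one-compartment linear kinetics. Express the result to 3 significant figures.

Convert clearance: 1310 mL/min × 60 min/h ÷ 1000 mL/L = 78.60 L/h
D = CL × Css × τ = 78.60 × 9.9 × 8 = 6225 mg

6230 mg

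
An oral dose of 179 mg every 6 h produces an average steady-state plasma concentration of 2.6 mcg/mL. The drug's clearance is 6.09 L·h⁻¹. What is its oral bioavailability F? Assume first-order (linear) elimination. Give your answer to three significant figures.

0.531

F·D/τ = CL·Css at steady state → F = CL·Css·τ / D.
F = 6.09 × 2.6 × 6 / 179 = 0.531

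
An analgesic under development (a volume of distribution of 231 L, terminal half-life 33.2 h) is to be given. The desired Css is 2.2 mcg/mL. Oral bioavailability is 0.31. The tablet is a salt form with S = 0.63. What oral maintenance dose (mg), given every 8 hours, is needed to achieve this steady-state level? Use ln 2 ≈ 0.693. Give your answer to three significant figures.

435 mg

CL = 0.693 × Vd / t½ = 0.693 × 231.0 / 33.2 = 4.822 L/h
D = CL × Css × τ / F / S = 4.822 × 2.2 × 8 / 0.31 / 0.63 = 434.5 mg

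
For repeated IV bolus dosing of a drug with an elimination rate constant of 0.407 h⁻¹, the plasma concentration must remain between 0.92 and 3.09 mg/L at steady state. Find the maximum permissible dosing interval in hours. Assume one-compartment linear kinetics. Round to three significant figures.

Between IV bolus doses, concentration decays as C = C₀·e^(−kτ), so C_peak/C_trough = e^(kτ).
τ_max = ln(C_peak/C_trough) / k = ln(3.09/0.92) / 0.4070 = 1.212 / 0.4070 = 2.978 h

2.98 h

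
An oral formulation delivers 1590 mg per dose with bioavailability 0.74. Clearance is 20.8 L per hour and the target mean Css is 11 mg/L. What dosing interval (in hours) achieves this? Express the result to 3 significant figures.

F·D/τ = CL·Css → τ = F·D / (CL·Css).
τ = 0.74 × 1590 / (20.8 × 11) = 5.142 h

5.14 h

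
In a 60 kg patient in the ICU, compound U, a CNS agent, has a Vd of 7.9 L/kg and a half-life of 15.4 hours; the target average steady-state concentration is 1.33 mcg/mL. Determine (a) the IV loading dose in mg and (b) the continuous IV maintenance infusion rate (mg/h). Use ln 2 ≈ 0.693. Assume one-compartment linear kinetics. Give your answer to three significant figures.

(a) 630 mg; (b) 28.4 mg/h

Total Vd = 7.9 × 60 = 474.0 L
LD = Vd × C = 474.0 × 1.33 = 630.4 mg
CL = 0.693 × Vd / t½ = 0.693 × 474.0 / 15.4 = 21.33 L/h
Infusion rate = CL × Css = 21.33 × 1.33 = 28.37 mg/h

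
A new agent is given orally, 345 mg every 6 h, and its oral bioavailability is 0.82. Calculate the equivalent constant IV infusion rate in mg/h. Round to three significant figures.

47.2 mg/h

Equivalent systemic input: infusion rate = F·D/τ.
Rate = 0.82 × 345 / 6 = 47.15 mg/h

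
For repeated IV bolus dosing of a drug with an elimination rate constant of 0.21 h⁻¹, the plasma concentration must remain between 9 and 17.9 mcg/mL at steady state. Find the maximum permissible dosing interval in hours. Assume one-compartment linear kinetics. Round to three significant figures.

Between IV bolus doses, concentration decays as C = C₀·e^(−kτ), so C_peak/C_trough = e^(kτ).
τ_max = ln(C_peak/C_trough) / k = ln(17.9/9) / 0.2100 = 0.6876 / 0.2100 = 3.274 h

3.27 h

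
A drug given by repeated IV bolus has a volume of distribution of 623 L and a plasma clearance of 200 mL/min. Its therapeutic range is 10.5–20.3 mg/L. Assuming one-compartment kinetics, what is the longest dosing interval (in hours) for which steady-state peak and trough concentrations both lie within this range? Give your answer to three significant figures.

34.2 h

CL = 200 mL/min × 60/1000 = 12.00 L/h
k = CL / Vd = 12.00 / 623.0 = 0.01926 h⁻¹
Between IV bolus doses, concentration decays as C = C₀·e^(−kτ), so C_peak/C_trough = e^(kτ).
τ_max = ln(C_peak/C_trough) / k = ln(20.3/10.5) / 0.01926 = 0.6592 / 0.01926 = 34.23 h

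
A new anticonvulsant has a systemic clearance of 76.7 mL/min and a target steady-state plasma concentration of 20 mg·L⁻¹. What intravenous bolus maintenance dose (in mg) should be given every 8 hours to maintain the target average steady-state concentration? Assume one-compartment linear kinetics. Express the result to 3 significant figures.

736 mg

CL = 76.7 mL/min = 76.7 × 0.06 = 4.602 L/h
D = CL × Css × τ = 4.602 × 20 × 8 = 736.3 mg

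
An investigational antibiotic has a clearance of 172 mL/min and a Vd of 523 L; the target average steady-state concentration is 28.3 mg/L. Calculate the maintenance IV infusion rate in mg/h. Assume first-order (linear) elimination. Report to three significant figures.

CL = 172 mL/min × 60/1000 = 10.32 L/h
At steady state, infusion rate equals elimination rate: rate in = CL × Css.
Rate = CL × Css = 10.32 × 28.3 = 292.1 mg/h

292 mg/h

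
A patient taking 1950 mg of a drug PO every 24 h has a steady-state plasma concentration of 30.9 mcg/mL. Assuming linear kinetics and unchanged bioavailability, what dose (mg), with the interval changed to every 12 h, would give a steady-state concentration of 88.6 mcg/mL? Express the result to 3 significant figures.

2800 mg

For first-order elimination, Css ∝ F·D/(CL·τ); F and CL are unchanged, so Css ∝ D/τ.
D₂ = D₁ × (Css,target / Css,current) × (τ₂/τ₁) = 1950 × (88.6/30.9) × (12/24) = 2796 mg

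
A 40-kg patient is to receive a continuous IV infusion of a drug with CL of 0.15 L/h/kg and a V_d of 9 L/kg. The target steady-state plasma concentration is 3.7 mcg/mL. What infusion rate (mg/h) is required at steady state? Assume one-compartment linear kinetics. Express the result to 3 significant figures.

22.2 mg/h

CL = 0.15 L/h/kg × 40 kg = 6.000 L/h
Maintenance depends on clearance, not Vd — rate in must match rate out.
R₀ = 6.000 × 3.7 = 22.20 mg/h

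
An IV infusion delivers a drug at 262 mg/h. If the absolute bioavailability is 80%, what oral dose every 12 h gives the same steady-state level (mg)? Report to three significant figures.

3930 mg

To maintain the same Css, the systemic dosing rate must be unchanged: F·D/τ = infusion rate.
D = rate × τ / F = 262 × 12 / 0.8 = 3930 mg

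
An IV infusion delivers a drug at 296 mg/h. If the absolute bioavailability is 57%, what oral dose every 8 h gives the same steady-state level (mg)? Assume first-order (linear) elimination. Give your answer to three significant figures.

To maintain the same Css, the systemic dosing rate must be unchanged: F·D/τ = infusion rate.
D = rate × τ / F = 296 × 8 / 0.57 = 4154 mg

4150 mg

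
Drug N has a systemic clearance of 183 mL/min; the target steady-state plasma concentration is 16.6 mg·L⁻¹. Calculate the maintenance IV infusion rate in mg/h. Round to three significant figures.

182 mg/h

Convert clearance: 183 mL/min × 60 min/h ÷ 1000 mL/L = 10.98 L/h
Rate = CL × Css = 10.98 × 16.6 = 182.3 mg/h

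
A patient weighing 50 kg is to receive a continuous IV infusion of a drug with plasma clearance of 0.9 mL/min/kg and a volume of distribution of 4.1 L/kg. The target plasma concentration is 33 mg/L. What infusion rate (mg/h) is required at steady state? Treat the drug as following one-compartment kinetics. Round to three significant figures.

89.1 mg/h

CL = 0.9 mL/min/kg × 50 kg = 45.00 mL/min = 45.00 × 60/1000 = 2.700 L/h
Vd does not affect the maintenance rate; only clearance governs steady-state input.
R₀ = 2.700 × 33 = 89.10 mg/h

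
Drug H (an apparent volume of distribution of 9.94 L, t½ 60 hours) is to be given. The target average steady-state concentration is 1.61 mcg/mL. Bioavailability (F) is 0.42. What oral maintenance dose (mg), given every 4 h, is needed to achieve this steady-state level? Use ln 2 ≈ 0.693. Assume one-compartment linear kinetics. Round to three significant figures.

k = 0.693/60 = 0.01155 h⁻¹, so CL = k·Vd = 0.01155 × 9.940 = 0.1148 L/h
D = CL × Css × τ / F = 0.1148 × 1.61 × 4 / 0.42 = 1.760 mg

1.76 mg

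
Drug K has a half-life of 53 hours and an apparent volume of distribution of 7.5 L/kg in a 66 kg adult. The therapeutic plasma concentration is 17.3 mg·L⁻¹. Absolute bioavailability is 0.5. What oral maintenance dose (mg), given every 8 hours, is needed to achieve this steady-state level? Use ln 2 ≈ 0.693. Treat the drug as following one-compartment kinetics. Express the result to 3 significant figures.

1790 mg

Vd(total) = 66 kg × 7.5 L/kg = 495.0 L
k = 0.693/53 = 0.01308 h⁻¹, so CL = k·Vd = 0.01308 × 495.0 = 6.475 L/h
D = CL × Css × τ / F = 6.475 × 17.3 × 8 / 0.5 = 1792 mg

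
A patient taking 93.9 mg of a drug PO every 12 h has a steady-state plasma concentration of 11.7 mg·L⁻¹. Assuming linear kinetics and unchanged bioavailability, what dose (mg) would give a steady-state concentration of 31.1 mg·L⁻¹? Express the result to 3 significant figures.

250 mg

With linear kinetics, Css is proportional to dose rate (D/τ) at fixed clearance.
D₂ = D₁ × (Css,target / Css,current) = 93.9 × 31.1/11.7 = 249.6 mg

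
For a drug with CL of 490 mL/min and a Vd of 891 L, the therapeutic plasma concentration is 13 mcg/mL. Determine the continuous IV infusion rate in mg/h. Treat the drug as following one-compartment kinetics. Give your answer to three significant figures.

382 mg/h

CL = 490 mL/min = 490 × 0.06 = 29.40 L/h
Infusion rate = CL · Css = 29.40 L/h × 13 mg/L = 382.2 mg/h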